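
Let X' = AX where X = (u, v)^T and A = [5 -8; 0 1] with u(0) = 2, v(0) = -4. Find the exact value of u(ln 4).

10208

A = [[5,-8],[0,1]]; eigenvalues λ = 5, 1.
Eigenvectors: (-1,0) for λ=5, (2,1) for λ=1.
From the initial condition, c_1 = -10, c_2 = -4.
u(ln 4) = (-10)(4^5)(-1) + (-4)(4^1)(2) = 10208.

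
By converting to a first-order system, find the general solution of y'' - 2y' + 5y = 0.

y(t) = C_1e^(t)cos(2t) + C_2e^(t)sin(2t)

Let x_1 = y, x_2 = y'. Then x_1' = x_2 and x_2' = -5x_1 + 2x_2.
A = [[0,1],[-5,2]]; det(A-λI) = λ^2 - 2λ + 5.
Eigenvalues λ = 1 ± 2i.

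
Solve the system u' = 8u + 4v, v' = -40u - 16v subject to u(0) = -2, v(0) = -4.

u(t) = -10e^(-4t)sin(4t) - 2e^(-4t)cos(4t), v(t) = 32e^(-4t)sin(4t) - 4e^(-4t)cos(4t)

Coefficient matrix A = [[8, 4], [-40, -16]].
Characteristic polynomial det(A - λI) = λ^2 + 8λ + 32 = 0.
Eigenvalues λ = -4 ± 4i (complex conjugate pair).
For λ=-4+4i: an eigenvector is (0,1) - i(1,-3) = (0 - i, 1 + 3i).
A real fundamental pair from Re and Im of e^((-4+4i)t)v: X_1 = e^(-4t)(cos(4t)·(0,1) + sin(4t)·(1,-3)), X_2 = e^(-4t)(sin(4t)·(0,1) - cos(4t)·(1,-3)).
General solution: K_1X_1 + K_2X_2.
Applying u(0)=-2, v(0)=-4 gives K_1=-10, K_2=2.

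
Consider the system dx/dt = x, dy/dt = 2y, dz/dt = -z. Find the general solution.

Coefficient matrix A = [[1, 0, 0], [0, 2, 0], [0, 0, -1]].
det(A - λI) = 0 gives eigenvalues λ = 1, 2, -1.
For λ=1: eigenvector (1,0,0).
For λ=2: eigenvector (0,1,0).
For λ=-1: eigenvector (0,0,1).
General solution: C_1e^(t)(1,0,0) + C_2e^(2t)(0,1,0) + C_3e^(-t)(0,0,1).

x(t) = C_1e^(t), y(t) = C_2e^(2t), z(t) = C_3e^(-t)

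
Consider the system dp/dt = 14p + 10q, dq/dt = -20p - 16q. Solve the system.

Coefficient matrix A = [[14, 10], [-20, -16]].
Characteristic polynomial det(A - λI) = λ^2 + 2λ - 24 = 0.
Eigenvalues λ = -6, 4.
For λ=-6: (A-λI) row 1 is [20, 10], so an eigenvector is (1, -2).
For λ=4: (A-λI) row 1 is [10, 10], so an eigenvector is (1, -1).
General solution: K_1e^(-6t)(1,-2) + K_2e^(4t)(1,-1).

p(t) = K_1e^(-6t) + K_2e^(4t), q(t) = -2K_1e^(-6t) - K_2e^(4t)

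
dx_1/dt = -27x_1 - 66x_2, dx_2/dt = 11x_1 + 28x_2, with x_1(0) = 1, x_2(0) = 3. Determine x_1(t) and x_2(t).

x_1(t) = -20e^(6t) + 21e^(-5t), x_2(t) = 10e^(6t) - 7e^(-5t)

Coefficient matrix A = [[-27, -66], [11, 28]].
Characteristic polynomial det(A - λI) = λ^2 - λ - 30 = 0.
Eigenvalues λ = 6, -5.
For λ=6: (A-λI) row 1 is [-33, -66], so an eigenvector is (2, -1).
For λ=-5: (A-λI) row 1 is [-22, -66], so an eigenvector is (-3, 1).
General solution: C_1e^(6t)(2,-1) + C_2e^(-5t)(-3,1).
Applying x_1(0)=1, x_2(0)=3 gives C_1=-10, C_2=-7.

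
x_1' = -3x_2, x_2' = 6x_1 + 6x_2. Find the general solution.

x_1(t) = -K_1e^(3t)cos(3t) - K_2e^(3t)sin(3t), x_2(t) = -K_1e^(3t)sin(3t) + K_1e^(3t)cos(3t) + K_2e^(3t)sin(3t) + K_2e^(3t)cos(3t)

Coefficient matrix A = [[0, -3], [6, 6]].
Characteristic polynomial det(A - λI) = λ^2 - 6λ + 18 = 0.
Eigenvalues λ = 3 ± 3i (complex conjugate pair).
For λ=3+3i: an eigenvector is (-1,1) - i(0,-1) = (-1, 1 + i).
A real fundamental pair from Re and Im of e^((3+3i)t)v: X_1 = e^(3t)(cos(3t)·(-1,1) + sin(3t)·(0,-1)), X_2 = e^(3t)(sin(3t)·(-1,1) - cos(3t)·(0,-1)).
General solution: K_1X_1 + K_2X_2.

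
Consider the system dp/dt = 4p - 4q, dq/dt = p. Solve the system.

p(t) = 2K_1e^(2t) + 2K_2te^(2t) + K_2e^(2t), q(t) = K_1e^(2t) + K_2te^(2t)

Coefficient matrix A = [[4, -4], [1, 0]].
Characteristic polynomial det(A - λI) = λ^2 - 4λ + 4 = 0.
Single eigenvalue λ = 2 with algebraic multiplicity 2.
Eigenvector v = (2,1); generalized eigenvector w with (A-λI)w=v is (1,0).
General solution: e^(2t)[K_1·v + K_2·(t·v + w)].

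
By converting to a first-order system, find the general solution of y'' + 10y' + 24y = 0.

Let x_1 = y, x_2 = y'. Then x_1' = x_2 and x_2' = -24x_1 - 10x_2.
A = [[0,1],[-24,-10]]; det(A-λI) = λ^2 + 10λ + 24.
Eigenvalues λ = -6, -4 with eigenvectors (1,-6), (1,-4).

y(t) = K_1e^(-6t) + K_2e^(-4t)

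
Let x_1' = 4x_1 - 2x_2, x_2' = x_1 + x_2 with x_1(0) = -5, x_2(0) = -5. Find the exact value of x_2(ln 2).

A = [[4,-2],[1,1]]; eigenvalues λ = 2, 3.
Eigenvectors: (-1,-1) for λ=2, (2,1) for λ=3.
From the initial condition, c_1 = 5, c_2 = 0.
x_2(ln 2) = (5)(2^2)(-1) + (0)(2^3)(1) = -20.

-20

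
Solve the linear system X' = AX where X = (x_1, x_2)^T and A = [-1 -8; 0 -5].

x_1(t) = C_1e^(-t) - 2C_2e^(-5t), x_2(t) = -C_2e^(-5t)

Coefficient matrix A = [[-1, -8], [0, -5]].
Characteristic polynomial det(A - λI) = λ^2 + 6λ + 5 = 0.
Eigenvalues λ = -1, -5.
For λ=-1: (A-λI) row 1 is [0, -8], so an eigenvector is (1, 0).
For λ=-5: (A-λI) row 1 is [4, -8], so an eigenvector is (-2, -1).
General solution: C_1e^(-t)(1,0) + C_2e^(-5t)(-2,-1).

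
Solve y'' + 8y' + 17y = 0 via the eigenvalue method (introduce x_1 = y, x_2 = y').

Let x_1 = y, x_2 = y'. Then x_1' = x_2 and x_2' = -17x_1 - 8x_2.
A = [[0,1],[-17,-8]]; det(A-λI) = λ^2 + 8λ + 17.
Eigenvalues λ = -4 ± i.

y(t) = c_1e^(-4t)cos(t) + c_2e^(-4t)sin(t)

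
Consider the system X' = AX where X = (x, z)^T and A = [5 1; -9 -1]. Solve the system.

Coefficient matrix A = [[5, 1], [-9, -1]].
Characteristic polynomial det(A - λI) = λ^2 - 4λ + 4 = 0.
Single eigenvalue λ = 2 with algebraic multiplicity 2.
Eigenvector v = (1,-3); generalized eigenvector w with (A-λI)w=v is (1,-2).
General solution: e^(2t)[C_1·v + C_2·(t·v + w)].

x(t) = C_1e^(2t) + C_2te^(2t) + C_2e^(2t), z(t) = -3C_1e^(2t) - 3C_2te^(2t) - 2C_2e^(2t)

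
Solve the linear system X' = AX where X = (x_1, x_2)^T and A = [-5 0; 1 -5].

x_1(t) = c_2e^(-5t), x_2(t) = c_1e^(-5t) + c_2te^(-5t) - 2c_2e^(-5t)

Coefficient matrix A = [[-5, 0], [1, -5]].
Characteristic polynomial det(A - λI) = λ^2 + 10λ + 25 = 0.
Single eigenvalue λ = -5 with algebraic multiplicity 2.
Eigenvector v = (0,1); generalized eigenvector w with (A-λI)w=v is (1,-2).
General solution: e^(-5t)[c_1·v + c_2·(t·v + w)].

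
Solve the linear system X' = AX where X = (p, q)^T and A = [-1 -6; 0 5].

p(t) = C_1e^(-t) - C_2e^(5t), q(t) = C_2e^(5t)

Coefficient matrix A = [[-1, -6], [0, 5]].
Characteristic polynomial det(A - λI) = λ^2 - 4λ - 5 = 0.
Eigenvalues λ = -1, 5.
For λ=-1: (A-λI) row 1 is [0, -6], so an eigenvector is (1, 0).
For λ=5: (A-λI) row 1 is [-6, -6], so an eigenvector is (-1, 1).
General solution: C_1e^(-t)(1,0) + C_2e^(5t)(-1,1).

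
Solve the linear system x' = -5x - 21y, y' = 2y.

Coefficient matrix A = [[-5, -21], [0, 2]].
Characteristic polynomial det(A - λI) = λ^2 + 3λ - 10 = 0.
Eigenvalues λ = 2, -5.
For λ=2: (A-λI) row 1 is [-7, -21], so an eigenvector is (-3, 1).
For λ=-5: (A-λI) row 1 is [0, -21], so an eigenvector is (1, 0).
General solution: K_1e^(2t)(-3,1) + K_2e^(-5t)(1,0).

x(t) = -3K_1e^(2t) + K_2e^(-5t), y(t) = K_1e^(2t)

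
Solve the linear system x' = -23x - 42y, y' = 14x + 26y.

x(t) = -3K_1e^(5t) + 2K_2e^(-2t), y(t) = 2K_1e^(5t) - K_2e^(-2t)

Coefficient matrix A = [[-23, -42], [14, 26]].
Characteristic polynomial det(A - λI) = λ^2 - 3λ - 10 = 0.
Eigenvalues λ = 5, -2.
For λ=5: (A-λI) row 1 is [-28, -42], so an eigenvector is (-3, 2).
For λ=-2: (A-λI) row 1 is [-21, -42], so an eigenvector is (2, -1).
General solution: K_1e^(5t)(-3,2) + K_2e^(-2t)(2,-1).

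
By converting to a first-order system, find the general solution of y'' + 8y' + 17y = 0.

Let x_1 = y, x_2 = y'. Then x_1' = x_2 and x_2' = -17x_1 - 8x_2.
A = [[0,1],[-17,-8]]; det(A-λI) = λ^2 + 8λ + 17.
Eigenvalues λ = -4 ± i.

y(t) = c_1e^(-4t)cos(t) + c_2e^(-4t)sin(t)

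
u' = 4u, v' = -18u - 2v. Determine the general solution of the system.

Coefficient matrix A = [[4, 0], [-18, -2]].
Characteristic polynomial det(A - λI) = λ^2 - 2λ - 8 = 0.
Eigenvalues λ = 4, -2.
For λ=4: (A-λI) row 2 is [-18, -6], so an eigenvector is (-1, 3).
For λ=-2: (A-λI) row 1 is [6, 0], so an eigenvector is (0, -1).
General solution: K_1e^(4t)(-1,3) + K_2e^(-2t)(0,-1).

u(t) = -K_1e^(4t), v(t) = 3K_1e^(4t) - K_2e^(-2t)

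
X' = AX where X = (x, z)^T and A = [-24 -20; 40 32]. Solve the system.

x(t) = K_1e^(4t)sin(4t) + 2K_1e^(4t)cos(4t) + 2K_2e^(4t)sin(4t) - K_2e^(4t)cos(4t), z(t) = -K_1e^(4t)sin(4t) - 3K_1e^(4t)cos(4t) - 3K_2e^(4t)sin(4t) + K_2e^(4t)cos(4t)

Coefficient matrix A = [[-24, -20], [40, 32]].
Characteristic polynomial det(A - λI) = λ^2 - 8λ + 32 = 0.
Eigenvalues λ = 4 ± 4i (complex conjugate pair).
For λ=4+4i: an eigenvector is (2,-3) - i(1,-1) = (2 - i, -3 + i).
A real fundamental pair from Re and Im of e^((4+4i)t)v: X_1 = e^(4t)(cos(4t)·(2,-3) + sin(4t)·(1,-1)), X_2 = e^(4t)(sin(4t)·(2,-3) - cos(4t)·(1,-1)).
General solution: K_1X_1 + K_2X_2.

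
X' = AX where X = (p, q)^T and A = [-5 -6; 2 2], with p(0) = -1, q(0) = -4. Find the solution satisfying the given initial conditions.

Coefficient matrix A = [[-5, -6], [2, 2]].
Characteristic polynomial det(A - λI) = λ^2 + 3λ + 2 = 0.
Eigenvalues λ = -1, -2.
For λ=-1: (A-λI) row 1 is [-4, -6], so an eigenvector is (-3, 2).
For λ=-2: (A-λI) row 1 is [-3, -6], so an eigenvector is (2, -1).
General solution: K_1e^(-t)(-3,2) + K_2e^(-2t)(2,-1).
Applying p(0)=-1, q(0)=-4 gives K_1=-9, K_2=-14.

p(t) = 27e^(-t) - 28e^(-2t), q(t) = -18e^(-t) + 14e^(-2t)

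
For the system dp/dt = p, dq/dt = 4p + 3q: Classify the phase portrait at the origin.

A = [[1,0],[4,3]]; det(A-λI) = λ^2 - 4λ + 3.
λ = 3, 1: both positive.

unstable node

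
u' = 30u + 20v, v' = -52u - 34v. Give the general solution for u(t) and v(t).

u(t) = c_1e^(-2t)sin(4t) + 2c_1e^(-2t)cos(4t) + 2c_2e^(-2t)sin(4t) - c_2e^(-2t)cos(4t), v(t) = -2c_1e^(-2t)sin(4t) - 3c_1e^(-2t)cos(4t) - 3c_2e^(-2t)sin(4t) + 2c_2e^(-2t)cos(4t)

Coefficient matrix A = [[30, 20], [-52, -34]].
Characteristic polynomial det(A - λI) = λ^2 + 4λ + 20 = 0.
Eigenvalues λ = -2 ± 4i (complex conjugate pair).
For λ=-2+4i: an eigenvector is (2,-3) - i(1,-2) = (2 - i, -3 + 2i).
A real fundamental pair from Re and Im of e^((-2+4i)t)v: X_1 = e^(-2t)(cos(4t)·(2,-3) + sin(4t)·(1,-2)), X_2 = e^(-2t)(sin(4t)·(2,-3) - cos(4t)·(1,-2)).
General solution: c_1X_1 + c_2X_2.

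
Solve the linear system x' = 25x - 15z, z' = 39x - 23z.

Coefficient matrix A = [[25, -15], [39, -23]].
Characteristic polynomial det(A - λI) = λ^2 - 2λ + 10 = 0.
Eigenvalues λ = 1 ± 3i (complex conjugate pair).
For λ=1+3i: an eigenvector is (2,3) - i(1,2) = (2 - i, 3 - 2i).
A real fundamental pair from Re and Im of e^((1+3i)t)v: X_1 = e^(t)(cos(3t)·(2,3) + sin(3t)·(1,2)), X_2 = e^(t)(sin(3t)·(2,3) - cos(3t)·(1,2)).
General solution: C_1X_1 + C_2X_2.

x(t) = C_1e^(t)sin(3t) + 2C_1e^(t)cos(3t) + 2C_2e^(t)sin(3t) - C_2e^(t)cos(3t), z(t) = 2C_1e^(t)sin(3t) + 3C_1e^(t)cos(3t) + 3C_2e^(t)sin(3t) - 2C_2e^(t)cos(3t)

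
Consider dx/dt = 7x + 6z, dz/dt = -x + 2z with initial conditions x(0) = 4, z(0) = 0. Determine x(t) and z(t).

Coefficient matrix A = [[7, 6], [-1, 2]].
Characteristic polynomial det(A - λI) = λ^2 - 9λ + 20 = 0.
Eigenvalues λ = 4, 5.
For λ=4: (A-λI) row 1 is [3, 6], so an eigenvector is (2, -1).
For λ=5: (A-λI) row 1 is [2, 6], so an eigenvector is (-3, 1).
General solution: c_1e^(4t)(2,-1) + c_2e^(5t)(-3,1).
Applying x(0)=4, z(0)=0 gives c_1=-4, c_2=-4.

x(t) = 12e^(5t) - 8e^(4t), z(t) = -4e^(5t) + 4e^(4t)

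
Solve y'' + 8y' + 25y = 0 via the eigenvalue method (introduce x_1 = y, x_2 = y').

y(t) = K_1e^(-4t)cos(3t) + K_2e^(-4t)sin(3t)

Let x_1 = y, x_2 = y'. Then x_1' = x_2 and x_2' = -25x_1 - 8x_2.
A = [[0,1],[-25,-8]]; det(A-λI) = λ^2 + 8λ + 25.
Eigenvalues λ = -4 ± 3i.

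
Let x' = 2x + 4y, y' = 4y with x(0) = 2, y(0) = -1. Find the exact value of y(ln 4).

-256

A = [[2,4],[0,4]]; eigenvalues λ = 2, 4.
Eigenvectors: (-1,0) for λ=2, (2,1) for λ=4.
From the initial condition, c_1 = -4, c_2 = -1.
y(ln 4) = (-4)(4^2)(0) + (-1)(4^4)(1) = -256.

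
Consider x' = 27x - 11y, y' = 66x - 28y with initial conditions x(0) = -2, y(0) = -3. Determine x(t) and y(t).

Coefficient matrix A = [[27, -11], [66, -28]].
Characteristic polynomial det(A - λI) = λ^2 + λ - 30 = 0.
Eigenvalues λ = -6, 5.
For λ=-6: (A-λI) row 1 is [33, -11], so an eigenvector is (-1, -3).
For λ=5: (A-λI) row 1 is [22, -11], so an eigenvector is (-1, -2).
General solution: C_1e^(-6t)(-1,-3) + C_2e^(5t)(-1,-2).
Applying x(0)=-2, y(0)=-3 gives C_1=-1, C_2=3.

x(t) = -3e^(5t) + e^(-6t), y(t) = -6e^(5t) + 3e^(-6t)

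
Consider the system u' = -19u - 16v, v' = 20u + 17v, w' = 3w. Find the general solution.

u(t) = c_1e^(-3t) - 4c_2e^(t), v(t) = -c_1e^(-3t) + 5c_2e^(t), w(t) = c_3e^(3t)

Coefficient matrix A = [[-19, -16, 0], [20, 17, 0], [0, 0, 3]].
det(A - λI) = 0 gives eigenvalues λ = -3, 1, 3.
For λ=-3: eigenvector (1,-1,0).
For λ=1: eigenvector (-4,5,0).
For λ=3: eigenvector (0,0,1).
General solution: c_1e^(-3t)(1,-1,0) + c_2e^(t)(-4,5,0) + c_3e^(3t)(0,0,1).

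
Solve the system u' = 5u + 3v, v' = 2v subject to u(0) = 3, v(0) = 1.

u(t) = 4e^(5t) - e^(2t), v(t) = e^(2t)

Coefficient matrix A = [[5, 3], [0, 2]].
Characteristic polynomial det(A - λI) = λ^2 - 7λ + 10 = 0.
Eigenvalues λ = 5, 2.
For λ=5: (A-λI) row 1 is [0, 3], so an eigenvector is (-1, 0).
For λ=2: (A-λI) row 1 is [3, 3], so an eigenvector is (1, -1).
General solution: C_1e^(5t)(-1,0) + C_2e^(2t)(1,-1).
Applying u(0)=3, v(0)=1 gives C_1=-4, C_2=-1.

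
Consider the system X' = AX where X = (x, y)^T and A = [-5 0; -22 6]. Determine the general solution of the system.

x(t) = -C_1e^(-5t), y(t) = -2C_1e^(-5t) - C_2e^(6t)

Coefficient matrix A = [[-5, 0], [-22, 6]].
Characteristic polynomial det(A - λI) = λ^2 - λ - 30 = 0.
Eigenvalues λ = -5, 6.
For λ=-5: (A-λI) row 2 is [-22, 11], so an eigenvector is (-1, -2).
For λ=6: (A-λI) row 1 is [-11, 0], so an eigenvector is (0, -1).
General solution: C_1e^(-5t)(-1,-2) + C_2e^(6t)(0,-1).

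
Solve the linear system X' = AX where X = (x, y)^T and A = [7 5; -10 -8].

Coefficient matrix A = [[7, 5], [-10, -8]].
Characteristic polynomial det(A - λI) = λ^2 + λ - 6 = 0.
Eigenvalues λ = 2, -3.
For λ=2: (A-λI) row 1 is [5, 5], so an eigenvector is (-1, 1).
For λ=-3: (A-λI) row 1 is [10, 5], so an eigenvector is (-1, 2).
General solution: K_1e^(2t)(-1,1) + K_2e^(-3t)(-1,2).

x(t) = -K_1e^(2t) - K_2e^(-3t), y(t) = K_1e^(2t) + 2K_2e^(-3t)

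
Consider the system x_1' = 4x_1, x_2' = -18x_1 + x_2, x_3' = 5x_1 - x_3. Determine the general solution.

Coefficient matrix A = [[4, 0, 0], [-18, 1, 0], [5, 0, -1]].
det(A - λI) = 0 gives eigenvalues λ = 4, -1, 1.
For λ=4: eigenvector (1,-6,1).
For λ=-1: eigenvector (0,0,1).
For λ=1: eigenvector (0,1,0).
General solution: c_1e^(4t)(1,-6,1) + c_2e^(-t)(0,0,1) + c_3e^(t)(0,1,0).

x_1(t) = c_1e^(4t), x_2(t) = -6c_1e^(4t) + c_3e^(t), x_3(t) = c_1e^(4t) + c_2e^(-t)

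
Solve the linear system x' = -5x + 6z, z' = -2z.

x(t) = -C_1e^(-5t) + 2C_2e^(-2t), z(t) = C_2e^(-2t)

Coefficient matrix A = [[-5, 6], [0, -2]].
Characteristic polynomial det(A - λI) = λ^2 + 7λ + 10 = 0.
Eigenvalues λ = -5, -2.
For λ=-5: (A-λI) row 1 is [0, 6], so an eigenvector is (-1, 0).
For λ=-2: (A-λI) row 1 is [-3, 6], so an eigenvector is (2, 1).
General solution: C_1e^(-5t)(-1,0) + C_2e^(-2t)(2,1).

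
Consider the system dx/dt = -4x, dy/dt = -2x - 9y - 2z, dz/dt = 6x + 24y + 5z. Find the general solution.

x(t) = C_1e^(-4t), y(t) = 2C_1e^(-4t) + C_2e^(-3t) - C_3e^(-t), z(t) = -6C_1e^(-4t) - 3C_2e^(-3t) + 4C_3e^(-t)

Coefficient matrix A = [[-4, 0, 0], [-2, -9, -2], [6, 24, 5]].
det(A - λI) = 0 gives eigenvalues λ = -4, -3, -1.
For λ=-4: eigenvector (1,2,-6).
For λ=-3: eigenvector (0,1,-3).
For λ=-1: eigenvector (0,-1,4).
General solution: C_1e^(-4t)(1,2,-6) + C_2e^(-3t)(0,1,-3) + C_3e^(-t)(0,-1,4).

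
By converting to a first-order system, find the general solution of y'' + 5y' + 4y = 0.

y(t) = K_1e^(-t) + K_2e^(-4t)

Let x_1 = y, x_2 = y'. Then x_1' = x_2 and x_2' = -4x_1 - 5x_2.
A = [[0,1],[-4,-5]]; det(A-λI) = λ^2 + 5λ + 4.
Eigenvalues λ = -1, -4 with eigenvectors (1,-1), (1,-4).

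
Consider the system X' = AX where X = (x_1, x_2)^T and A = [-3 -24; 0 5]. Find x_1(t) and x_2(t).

x_1(t) = -K_1e^(-3t) - 3K_2e^(5t), x_2(t) = K_2e^(5t)

Coefficient matrix A = [[-3, -24], [0, 5]].
Characteristic polynomial det(A - λI) = λ^2 - 2λ - 15 = 0.
Eigenvalues λ = -3, 5.
For λ=-3: (A-λI) row 1 is [0, -24], so an eigenvector is (-1, 0).
For λ=5: (A-λI) row 1 is [-8, -24], so an eigenvector is (-3, 1).
General solution: K_1e^(-3t)(-1,0) + K_2e^(5t)(-3,1).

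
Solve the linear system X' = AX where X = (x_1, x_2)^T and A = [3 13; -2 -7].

x_1(t) = 2C_1e^(-2t)sin(t) + 3C_1e^(-2t)cos(t) + 3C_2e^(-2t)sin(t) - 2C_2e^(-2t)cos(t), x_2(t) = -C_1e^(-2t)sin(t) - C_1e^(-2t)cos(t) - C_2e^(-2t)sin(t) + C_2e^(-2t)cos(t)

Coefficient matrix A = [[3, 13], [-2, -7]].
Characteristic polynomial det(A - λI) = λ^2 + 4λ + 5 = 0.
Eigenvalues λ = -2 ± i (complex conjugate pair).
For λ=-2+i: an eigenvector is (3,-1) - i(2,-1) = (3 - 2i, -1 + i).
A real fundamental pair from Re and Im of e^((-2+i)t)v: X_1 = e^(-2t)(cos(t)·(3,-1) + sin(t)·(2,-1)), X_2 = e^(-2t)(sin(t)·(3,-1) - cos(t)·(2,-1)).
General solution: C_1X_1 + C_2X_2.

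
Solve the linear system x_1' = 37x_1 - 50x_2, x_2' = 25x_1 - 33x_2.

Coefficient matrix A = [[37, -50], [25, -33]].
Characteristic polynomial det(A - λI) = λ^2 - 4λ + 29 = 0.
Eigenvalues λ = 2 ± 5i (complex conjugate pair).
For λ=2+5i: an eigenvector is (1,1) - i(-3,-2) = (1 + 3i, 1 + 2i).
A real fundamental pair from Re and Im of e^((2+5i)t)v: X_1 = e^(2t)(cos(5t)·(1,1) + sin(5t)·(-3,-2)), X_2 = e^(2t)(sin(5t)·(1,1) - cos(5t)·(-3,-2)).
General solution: K_1X_1 + K_2X_2.

x_1(t) = -3K_1e^(2t)sin(5t) + K_1e^(2t)cos(5t) + K_2e^(2t)sin(5t) + 3K_2e^(2t)cos(5t), x_2(t) = -2K_1e^(2t)sin(5t) + K_1e^(2t)cos(5t) + K_2e^(2t)sin(5t) + 2K_2e^(2t)cos(5t)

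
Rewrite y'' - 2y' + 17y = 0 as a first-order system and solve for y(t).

y(t) = c_1e^(t)cos(4t) + c_2e^(t)sin(4t)

Let x_1 = y, x_2 = y'. Then x_1' = x_2 and x_2' = -17x_1 + 2x_2.
A = [[0,1],[-17,2]]; det(A-λI) = λ^2 - 2λ + 17.
Eigenvalues λ = 1 ± 4i.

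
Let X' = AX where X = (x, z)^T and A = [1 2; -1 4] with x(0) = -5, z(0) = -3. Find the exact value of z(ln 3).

A = [[1,2],[-1,4]]; eigenvalues λ = 3, 2.
Eigenvectors: (-1,-1) for λ=3, (2,1) for λ=2.
From the initial condition, c_1 = 1, c_2 = -2.
z(ln 3) = (1)(3^3)(-1) + (-2)(3^2)(1) = -45.

-45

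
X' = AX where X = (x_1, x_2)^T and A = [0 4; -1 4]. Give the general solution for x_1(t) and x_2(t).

x_1(t) = 2c_1e^(2t) + 2c_2te^(2t) + 3c_2e^(2t), x_2(t) = c_1e^(2t) + c_2te^(2t) + 2c_2e^(2t)

Coefficient matrix A = [[0, 4], [-1, 4]].
Characteristic polynomial det(A - λI) = λ^2 - 4λ + 4 = 0.
Single eigenvalue λ = 2 with algebraic multiplicity 2.
Eigenvector v = (2,1); generalized eigenvector w with (A-λI)w=v is (3,2).
General solution: e^(2t)[c_1·v + c_2·(t·v + w)].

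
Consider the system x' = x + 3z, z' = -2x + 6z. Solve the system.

Coefficient matrix A = [[1, 3], [-2, 6]].
Characteristic polynomial det(A - λI) = λ^2 - 7λ + 12 = 0.
Eigenvalues λ = 4, 3.
For λ=4: (A-λI) row 1 is [-3, 3], so an eigenvector is (1, 1).
For λ=3: (A-λI) row 1 is [-2, 3], so an eigenvector is (-3, -2).
General solution: C_1e^(4t)(1,1) + C_2e^(3t)(-3,-2).

x(t) = C_1e^(4t) - 3C_2e^(3t), z(t) = C_1e^(4t) - 2C_2e^(3t)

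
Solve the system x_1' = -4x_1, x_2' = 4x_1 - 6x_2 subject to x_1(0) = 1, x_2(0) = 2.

Coefficient matrix A = [[-4, 0], [4, -6]].
Characteristic polynomial det(A - λI) = λ^2 + 10λ + 24 = 0.
Eigenvalues λ = -4, -6.
For λ=-4: (A-λI) row 2 is [4, -2], so an eigenvector is (1, 2).
For λ=-6: (A-λI) row 1 is [2, 0], so an eigenvector is (0, -1).
General solution: K_1e^(-4t)(1,2) + K_2e^(-6t)(0,-1).
Applying x_1(0)=1, x_2(0)=2 gives K_1=1, K_2=0.

x_1(t) = e^(-4t), x_2(t) = 2e^(-4t)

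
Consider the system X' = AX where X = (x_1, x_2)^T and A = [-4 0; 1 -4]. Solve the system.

Coefficient matrix A = [[-4, 0], [1, -4]].
Characteristic polynomial det(A - λI) = λ^2 + 8λ + 16 = 0.
Single eigenvalue λ = -4 with algebraic multiplicity 2.
Eigenvector v = (0,-1); generalized eigenvector w with (A-λI)w=v is (-1,1).
General solution: e^(-4t)[K_1·v + K_2·(t·v + w)].

x_1(t) = -K_2e^(-4t), x_2(t) = -K_1e^(-4t) - K_2te^(-4t) + K_2e^(-4t)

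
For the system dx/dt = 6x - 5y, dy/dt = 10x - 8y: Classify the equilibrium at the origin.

A = [[6,-5],[10,-8]]; det(A-λI) = λ^2 + 2λ + 2.
λ = -1 ± i: negative real part.

stable spiral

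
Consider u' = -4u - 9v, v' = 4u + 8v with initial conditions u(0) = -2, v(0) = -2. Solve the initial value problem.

u(t) = 30te^(2t) - 2e^(2t), v(t) = -20te^(2t) - 2e^(2t)

Coefficient matrix A = [[-4, -9], [4, 8]].
Characteristic polynomial det(A - λI) = λ^2 - 4λ + 4 = 0.
Single eigenvalue λ = 2 with algebraic multiplicity 2.
Eigenvector v = (3,-2); generalized eigenvector w with (A-λI)w=v is (1,-1).
General solution: e^(2t)[K_1·v + K_2·(t·v + w)].
Applying u(0)=-2, v(0)=-2 gives K_1=-4, K_2=10.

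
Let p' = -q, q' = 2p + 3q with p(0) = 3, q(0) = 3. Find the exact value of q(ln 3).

A = [[0,-1],[2,3]]; eigenvalues λ = 1, 2.
Eigenvectors: (1,-1) for λ=1, (1,-2) for λ=2.
From the initial condition, c_1 = 9, c_2 = -6.
q(ln 3) = (9)(3^1)(-1) + (-6)(3^2)(-2) = 81.

81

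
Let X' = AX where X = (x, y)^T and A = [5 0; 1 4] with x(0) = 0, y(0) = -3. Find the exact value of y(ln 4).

-768

A = [[5,0],[1,4]]; eigenvalues λ = 5, 4.
Eigenvectors: (1,1) for λ=5, (0,-1) for λ=4.
From the initial condition, c_1 = 0, c_2 = 3.
y(ln 4) = (0)(4^5)(1) + (3)(4^4)(-1) = -768.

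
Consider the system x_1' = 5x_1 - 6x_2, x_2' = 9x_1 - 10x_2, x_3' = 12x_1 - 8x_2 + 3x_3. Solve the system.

x_1(t) = -2C_1e^(-4t) + C_2e^(-t), x_2(t) = -3C_1e^(-4t) + C_2e^(-t), x_3(t) = -C_2e^(-t) + C_3e^(3t)

Coefficient matrix A = [[5, -6, 0], [9, -10, 0], [12, -8, 3]].
det(A - λI) = 0 gives eigenvalues λ = -4, -1, 3.
For λ=-4: eigenvector (-2,-3,0).
For λ=-1: eigenvector (1,1,-1).
For λ=3: eigenvector (0,0,1).
General solution: C_1e^(-4t)(-2,-3,0) + C_2e^(-t)(1,1,-1) + C_3e^(3t)(0,0,1).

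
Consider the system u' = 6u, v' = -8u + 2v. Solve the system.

Coefficient matrix A = [[6, 0], [-8, 2]].
Characteristic polynomial det(A - λI) = λ^2 - 8λ + 12 = 0.
Eigenvalues λ = 6, 2.
For λ=6: (A-λI) row 2 is [-8, -4], so an eigenvector is (-1, 2).
For λ=2: (A-λI) row 1 is [4, 0], so an eigenvector is (0, -1).
General solution: K_1e^(6t)(-1,2) + K_2e^(2t)(0,-1).

u(t) = -K_1e^(6t), v(t) = 2K_1e^(6t) - K_2e^(2t)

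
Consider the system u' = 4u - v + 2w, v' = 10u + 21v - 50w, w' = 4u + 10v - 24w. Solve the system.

u(t) = -K_1e^(2t) + K_3e^(3t), v(t) = -10K_1e^(2t) + 2K_2e^(-4t) + 5K_3e^(3t), w(t) = -4K_1e^(2t) + K_2e^(-4t) + 2K_3e^(3t)

Coefficient matrix A = [[4, -1, 2], [10, 21, -50], [4, 10, -24]].
det(A - λI) = 0 gives eigenvalues λ = 2, -4, 3.
For λ=2: eigenvector (-1,-10,-4).
For λ=-4: eigenvector (0,2,1).
For λ=3: eigenvector (1,5,2).
General solution: K_1e^(2t)(-1,-10,-4) + K_2e^(-4t)(0,2,1) + K_3e^(3t)(1,5,2).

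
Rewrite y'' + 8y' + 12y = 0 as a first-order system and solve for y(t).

y(t) = K_1e^(-2t) + K_2e^(-6t)

Let x_1 = y, x_2 = y'. Then x_1' = x_2 and x_2' = -12x_1 - 8x_2.
A = [[0,1],[-12,-8]]; det(A-λI) = λ^2 + 8λ + 12.
Eigenvalues λ = -2, -6 with eigenvectors (1,-2), (1,-6).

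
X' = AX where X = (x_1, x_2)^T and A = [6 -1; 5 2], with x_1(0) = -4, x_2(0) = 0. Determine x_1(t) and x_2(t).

Coefficient matrix A = [[6, -1], [5, 2]].
Characteristic polynomial det(A - λI) = λ^2 - 8λ + 17 = 0.
Eigenvalues λ = 4 ± i (complex conjugate pair).
For λ=4+i: an eigenvector is (0,1) - i(-1,-2) = (0 + i, 1 + 2i).
A real fundamental pair from Re and Im of e^((4+i)t)v: X_1 = e^(4t)(cos(t)·(0,1) + sin(t)·(-1,-2)), X_2 = e^(4t)(sin(t)·(0,1) - cos(t)·(-1,-2)).
General solution: C_1X_1 + C_2X_2.
Applying x_1(0)=-4, x_2(0)=0 gives C_1=8, C_2=-4.

x_1(t) = -8e^(4t)sin(t) - 4e^(4t)cos(t), x_2(t) = -20e^(4t)sin(t)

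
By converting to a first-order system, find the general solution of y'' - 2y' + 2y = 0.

Let x_1 = y, x_2 = y'. Then x_1' = x_2 and x_2' = -2x_1 + 2x_2.
A = [[0,1],[-2,2]]; det(A-λI) = λ^2 - 2λ + 2.
Eigenvalues λ = 1 ± i.

y(t) = C_1e^(t)cos(t) + C_2e^(t)sin(t)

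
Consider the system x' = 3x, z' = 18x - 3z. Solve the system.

x(t) = -c_2e^(3t), z(t) = -c_1e^(-3t) - 3c_2e^(3t)

Coefficient matrix A = [[3, 0], [18, -3]].
Characteristic polynomial det(A - λI) = λ^2 - 9 = 0.
Eigenvalues λ = -3, 3.
For λ=-3: (A-λI) row 1 is [6, 0], so an eigenvector is (0, -1).
For λ=3: (A-λI) row 2 is [18, -6], so an eigenvector is (-1, -3).
General solution: c_1e^(-3t)(0,-1) + c_2e^(3t)(-1,-3).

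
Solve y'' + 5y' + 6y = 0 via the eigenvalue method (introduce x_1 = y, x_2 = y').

y(t) = C_1e^(-2t) + C_2e^(-3t)

Let x_1 = y, x_2 = y'. Then x_1' = x_2 and x_2' = -6x_1 - 5x_2.
A = [[0,1],[-6,-5]]; det(A-λI) = λ^2 + 5λ + 6.
Eigenvalues λ = -2, -3 with eigenvectors (1,-2), (1,-3).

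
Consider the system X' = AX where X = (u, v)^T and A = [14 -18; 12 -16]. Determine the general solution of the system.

u(t) = K_1e^(-4t) + 3K_2e^(2t), v(t) = K_1e^(-4t) + 2K_2e^(2t)

Coefficient matrix A = [[14, -18], [12, -16]].
Characteristic polynomial det(A - λI) = λ^2 + 2λ - 8 = 0.
Eigenvalues λ = -4, 2.
For λ=-4: (A-λI) row 1 is [18, -18], so an eigenvector is (1, 1).
For λ=2: (A-λI) row 1 is [12, -18], so an eigenvector is (3, 2).
General solution: K_1e^(-4t)(1,1) + K_2e^(2t)(3,2).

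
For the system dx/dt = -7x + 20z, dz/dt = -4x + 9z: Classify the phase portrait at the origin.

unstable spiral

A = [[-7,20],[-4,9]]; det(A-λI) = λ^2 - 2λ + 17.
λ = 1 ± 4i: positive real part.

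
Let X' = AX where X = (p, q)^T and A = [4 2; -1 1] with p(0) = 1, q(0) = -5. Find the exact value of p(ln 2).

-28

A = [[4,2],[-1,1]]; eigenvalues λ = 3, 2.
Eigenvectors: (2,-1) for λ=3, (-1,1) for λ=2.
From the initial condition, c_1 = -4, c_2 = -9.
p(ln 2) = (-4)(2^3)(2) + (-9)(2^2)(-1) = -28.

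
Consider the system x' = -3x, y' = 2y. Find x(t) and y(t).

x(t) = C_2e^(-3t), y(t) = -C_1e^(2t)

Coefficient matrix A = [[-3, 0], [0, 2]].
Characteristic polynomial det(A - λI) = λ^2 + λ - 6 = 0.
Eigenvalues λ = 2, -3.
For λ=2: (A-λI) row 1 is [-5, 0], so an eigenvector is (0, -1).
For λ=-3: (A-λI) row 2 is [0, 5], so an eigenvector is (1, 0).
General solution: C_1e^(2t)(0,-1) + C_2e^(-3t)(1,0).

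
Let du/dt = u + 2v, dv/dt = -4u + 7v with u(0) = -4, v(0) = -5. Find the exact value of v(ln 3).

-567

A = [[1,2],[-4,7]]; eigenvalues λ = 5, 3.
Eigenvectors: (1,2) for λ=5, (-1,-1) for λ=3.
From the initial condition, c_1 = -1, c_2 = 3.
v(ln 3) = (-1)(3^5)(2) + (3)(3^3)(-1) = -567.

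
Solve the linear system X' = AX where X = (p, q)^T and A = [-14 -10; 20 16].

p(t) = c_1e^(-4t) - c_2e^(6t), q(t) = -c_1e^(-4t) + 2c_2e^(6t)

Coefficient matrix A = [[-14, -10], [20, 16]].
Characteristic polynomial det(A - λI) = λ^2 - 2λ - 24 = 0.
Eigenvalues λ = -4, 6.
For λ=-4: (A-λI) row 1 is [-10, -10], so an eigenvector is (1, -1).
For λ=6: (A-λI) row 1 is [-20, -10], so an eigenvector is (-1, 2).
General solution: c_1e^(-4t)(1,-1) + c_2e^(6t)(-1,2).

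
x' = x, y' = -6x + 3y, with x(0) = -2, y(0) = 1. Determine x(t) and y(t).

x(t) = -2e^(t), y(t) = 7e^(3t) - 6e^(t)

Coefficient matrix A = [[1, 0], [-6, 3]].
Characteristic polynomial det(A - λI) = λ^2 - 4λ + 3 = 0.
Eigenvalues λ = 3, 1.
For λ=3: (A-λI) row 1 is [-2, 0], so an eigenvector is (0, 1).
For λ=1: (A-λI) row 2 is [-6, 2], so an eigenvector is (1, 3).
General solution: K_1e^(3t)(0,1) + K_2e^(t)(1,3).
Applying x(0)=-2, y(0)=1 gives K_1=7, K_2=-2.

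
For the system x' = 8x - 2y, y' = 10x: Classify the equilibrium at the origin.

A = [[8,-2],[10,0]]; det(A-λI) = λ^2 - 8λ + 20.
λ = 4 ± 2i: positive real part.

unstable spiral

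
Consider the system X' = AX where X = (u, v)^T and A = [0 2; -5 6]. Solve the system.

Coefficient matrix A = [[0, 2], [-5, 6]].
Characteristic polynomial det(A - λI) = λ^2 - 6λ + 10 = 0.
Eigenvalues λ = 3 ± i (complex conjugate pair).
For λ=3+i: an eigenvector is (1,2) - i(1,1) = (1 - i, 2 - i).
A real fundamental pair from Re and Im of e^((3+i)t)v: X_1 = e^(3t)(cos(t)·(1,2) + sin(t)·(1,1)), X_2 = e^(3t)(sin(t)·(1,2) - cos(t)·(1,1)).
General solution: c_1X_1 + c_2X_2.

u(t) = c_1e^(3t)sin(t) + c_1e^(3t)cos(t) + c_2e^(3t)sin(t) - c_2e^(3t)cos(t), v(t) = c_1e^(3t)sin(t) + 2c_1e^(3t)cos(t) + 2c_2e^(3t)sin(t) - c_2e^(3t)cos(t)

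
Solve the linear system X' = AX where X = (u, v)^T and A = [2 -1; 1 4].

u(t) = -C_1e^(3t) - C_2te^(3t), v(t) = C_1e^(3t) + C_2te^(3t) + C_2e^(3t)

Coefficient matrix A = [[2, -1], [1, 4]].
Characteristic polynomial det(A - λI) = λ^2 - 6λ + 9 = 0.
Single eigenvalue λ = 3 with algebraic multiplicity 2.
Eigenvector v = (-1,1); generalized eigenvector w with (A-λI)w=v is (0,1).
General solution: e^(3t)[C_1·v + C_2·(t·v + w)].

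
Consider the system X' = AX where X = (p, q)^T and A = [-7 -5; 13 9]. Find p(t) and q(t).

p(t) = 2C_1e^(t)sin(t) + C_1e^(t)cos(t) + C_2e^(t)sin(t) - 2C_2e^(t)cos(t), q(t) = -3C_1e^(t)sin(t) - 2C_1e^(t)cos(t) - 2C_2e^(t)sin(t) + 3C_2e^(t)cos(t)

Coefficient matrix A = [[-7, -5], [13, 9]].
Characteristic polynomial det(A - λI) = λ^2 - 2λ + 2 = 0.
Eigenvalues λ = 1 ± i (complex conjugate pair).
For λ=1+i: an eigenvector is (1,-2) - i(2,-3) = (1 - 2i, -2 + 3i).
A real fundamental pair from Re and Im of e^((1+i)t)v: X_1 = e^(t)(cos(t)·(1,-2) + sin(t)·(2,-3)), X_2 = e^(t)(sin(t)·(1,-2) - cos(t)·(2,-3)).
General solution: C_1X_1 + C_2X_2.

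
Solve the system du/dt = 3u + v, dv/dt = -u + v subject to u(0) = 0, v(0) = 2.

Coefficient matrix A = [[3, 1], [-1, 1]].
Characteristic polynomial det(A - λI) = λ^2 - 4λ + 4 = 0.
Single eigenvalue λ = 2 with algebraic multiplicity 2.
Eigenvector v = (1,-1); generalized eigenvector w with (A-λI)w=v is (-2,3).
General solution: e^(2t)[K_1·v + K_2·(t·v + w)].
Applying u(0)=0, v(0)=2 gives K_1=4, K_2=2.

u(t) = 2te^(2t), v(t) = -2te^(2t) + 2e^(2t)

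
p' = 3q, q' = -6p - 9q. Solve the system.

Coefficient matrix A = [[0, 3], [-6, -9]].
Characteristic polynomial det(A - λI) = λ^2 + 9λ + 18 = 0.
Eigenvalues λ = -3, -6.
For λ=-3: (A-λI) row 1 is [3, 3], so an eigenvector is (1, -1).
For λ=-6: (A-λI) row 1 is [6, 3], so an eigenvector is (-1, 2).
General solution: c_1e^(-3t)(1,-1) + c_2e^(-6t)(-1,2).

p(t) = c_1e^(-3t) - c_2e^(-6t), q(t) = -c_1e^(-3t) + 2c_2e^(-6t)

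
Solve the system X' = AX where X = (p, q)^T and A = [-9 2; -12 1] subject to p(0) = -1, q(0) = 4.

p(t) = 6e^(-3t) - 7e^(-5t), q(t) = 18e^(-3t) - 14e^(-5t)

Coefficient matrix A = [[-9, 2], [-12, 1]].
Characteristic polynomial det(A - λI) = λ^2 + 8λ + 15 = 0.
Eigenvalues λ = -3, -5.
For λ=-3: (A-λI) row 1 is [-6, 2], so an eigenvector is (1, 3).
For λ=-5: (A-λI) row 1 is [-4, 2], so an eigenvector is (1, 2).
General solution: c_1e^(-3t)(1,3) + c_2e^(-5t)(1,2).
Applying p(0)=-1, q(0)=4 gives c_1=6, c_2=-7.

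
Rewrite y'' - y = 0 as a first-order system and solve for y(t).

y(t) = K_1e^(-t) + K_2e^(t)

Let x_1 = y, x_2 = y'. Then x_1' = x_2 and x_2' = x_1.
A = [[0,1],[1,0]]; det(A-λI) = λ^2 - 1.
Eigenvalues λ = -1, 1 with eigenvectors (1,-1), (1,1).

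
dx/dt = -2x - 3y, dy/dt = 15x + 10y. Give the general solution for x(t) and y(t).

x(t) = K_1e^(4t)sin(3t) - K_2e^(4t)cos(3t), y(t) = -2K_1e^(4t)sin(3t) - K_1e^(4t)cos(3t) - K_2e^(4t)sin(3t) + 2K_2e^(4t)cos(3t)

Coefficient matrix A = [[-2, -3], [15, 10]].
Characteristic polynomial det(A - λI) = λ^2 - 8λ + 25 = 0.
Eigenvalues λ = 4 ± 3i (complex conjugate pair).
For λ=4+3i: an eigenvector is (0,-1) - i(1,-2) = (0 - i, -1 + 2i).
A real fundamental pair from Re and Im of e^((4+3i)t)v: X_1 = e^(4t)(cos(3t)·(0,-1) + sin(3t)·(1,-2)), X_2 = e^(4t)(sin(3t)·(0,-1) - cos(3t)·(1,-2)).
General solution: K_1X_1 + K_2X_2.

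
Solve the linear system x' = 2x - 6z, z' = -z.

Coefficient matrix A = [[2, -6], [0, -1]].
Characteristic polynomial det(A - λI) = λ^2 - λ - 2 = 0.
Eigenvalues λ = -1, 2.
For λ=-1: (A-λI) row 1 is [3, -6], so an eigenvector is (-2, -1).
For λ=2: (A-λI) row 1 is [0, -6], so an eigenvector is (1, 0).
General solution: C_1e^(-t)(-2,-1) + C_2e^(2t)(1,0).

x(t) = -2C_1e^(-t) + C_2e^(2t), z(t) = -C_1e^(-t)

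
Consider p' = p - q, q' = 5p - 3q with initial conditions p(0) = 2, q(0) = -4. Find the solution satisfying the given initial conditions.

Coefficient matrix A = [[1, -1], [5, -3]].
Characteristic polynomial det(A - λI) = λ^2 + 2λ + 2 = 0.
Eigenvalues λ = -1 ± i (complex conjugate pair).
For λ=-1+i: an eigenvector is (-1,-2) - i(0,-1) = (-1, -2 + i).
A real fundamental pair from Re and Im of e^((-1+i)t)v: X_1 = e^(-t)(cos(t)·(-1,-2) + sin(t)·(0,-1)), X_2 = e^(-t)(sin(t)·(-1,-2) - cos(t)·(0,-1)).
General solution: C_1X_1 + C_2X_2.
Applying p(0)=2, q(0)=-4 gives C_1=-2, C_2=-8.

p(t) = 8e^(-t)sin(t) + 2e^(-t)cos(t), q(t) = 18e^(-t)sin(t) - 4e^(-t)cos(t)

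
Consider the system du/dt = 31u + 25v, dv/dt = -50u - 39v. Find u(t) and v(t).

Coefficient matrix A = [[31, 25], [-50, -39]].
Characteristic polynomial det(A - λI) = λ^2 + 8λ + 41 = 0.
Eigenvalues λ = -4 ± 5i (complex conjugate pair).
For λ=-4+5i: an eigenvector is (1,-1) - i(2,-3) = (1 - 2i, -1 + 3i).
A real fundamental pair from Re and Im of e^((-4+5i)t)v: X_1 = e^(-4t)(cos(5t)·(1,-1) + sin(5t)·(2,-3)), X_2 = e^(-4t)(sin(5t)·(1,-1) - cos(5t)·(2,-3)).
General solution: K_1X_1 + K_2X_2.

u(t) = 2K_1e^(-4t)sin(5t) + K_1e^(-4t)cos(5t) + K_2e^(-4t)sin(5t) - 2K_2e^(-4t)cos(5t), v(t) = -3K_1e^(-4t)sin(5t) - K_1e^(-4t)cos(5t) - K_2e^(-4t)sin(5t) + 3K_2e^(-4t)cos(5t)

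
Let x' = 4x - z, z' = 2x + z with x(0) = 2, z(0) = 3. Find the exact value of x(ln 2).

A = [[4,-1],[2,1]]; eigenvalues λ = 3, 2.
Eigenvectors: (1,1) for λ=3, (-1,-2) for λ=2.
From the initial condition, c_1 = 1, c_2 = -1.
x(ln 2) = (1)(2^3)(1) + (-1)(2^2)(-1) = 12.

12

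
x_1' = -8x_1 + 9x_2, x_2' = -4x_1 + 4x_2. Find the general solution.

x_1(t) = 3K_1e^(-2t) + 3K_2te^(-2t) + K_2e^(-2t), x_2(t) = 2K_1e^(-2t) + 2K_2te^(-2t) + K_2e^(-2t)

Coefficient matrix A = [[-8, 9], [-4, 4]].
Characteristic polynomial det(A - λI) = λ^2 + 4λ + 4 = 0.
Single eigenvalue λ = -2 with algebraic multiplicity 2.
Eigenvector v = (3,2); generalized eigenvector w with (A-λI)w=v is (1,1).
General solution: e^(-2t)[K_1·v + K_2·(t·v + w)].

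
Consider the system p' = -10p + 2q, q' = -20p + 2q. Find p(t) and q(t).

Coefficient matrix A = [[-10, 2], [-20, 2]].
Characteristic polynomial det(A - λI) = λ^2 + 8λ + 20 = 0.
Eigenvalues λ = -4 ± 2i (complex conjugate pair).
For λ=-4+2i: an eigenvector is (0,-1) - i(-1,-3) = (0 + i, -1 + 3i).
A real fundamental pair from Re and Im of e^((-4+2i)t)v: X_1 = e^(-4t)(cos(2t)·(0,-1) + sin(2t)·(-1,-3)), X_2 = e^(-4t)(sin(2t)·(0,-1) - cos(2t)·(-1,-3)).
General solution: K_1X_1 + K_2X_2.

p(t) = -K_1e^(-4t)sin(2t) + K_2e^(-4t)cos(2t), q(t) = -3K_1e^(-4t)sin(2t) - K_1e^(-4t)cos(2t) - K_2e^(-4t)sin(2t) + 3K_2e^(-4t)cos(2t)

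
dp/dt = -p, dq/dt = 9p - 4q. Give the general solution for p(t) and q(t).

p(t) = c_1e^(-t), q(t) = 3c_1e^(-t) - c_2e^(-4t)

Coefficient matrix A = [[-1, 0], [9, -4]].
Characteristic polynomial det(A - λI) = λ^2 + 5λ + 4 = 0.
Eigenvalues λ = -1, -4.
For λ=-1: (A-λI) row 2 is [9, -3], so an eigenvector is (1, 3).
For λ=-4: (A-λI) row 1 is [3, 0], so an eigenvector is (0, -1).
General solution: c_1e^(-t)(1,3) + c_2e^(-4t)(0,-1).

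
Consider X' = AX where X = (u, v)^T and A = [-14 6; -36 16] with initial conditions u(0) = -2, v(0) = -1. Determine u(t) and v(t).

u(t) = 3e^(4t) - 5e^(-2t), v(t) = 9e^(4t) - 10e^(-2t)

Coefficient matrix A = [[-14, 6], [-36, 16]].
Characteristic polynomial det(A - λI) = λ^2 - 2λ - 8 = 0.
Eigenvalues λ = 4, -2.
For λ=4: (A-λI) row 1 is [-18, 6], so an eigenvector is (1, 3).
For λ=-2: (A-λI) row 1 is [-12, 6], so an eigenvector is (1, 2).
General solution: c_1e^(4t)(1,3) + c_2e^(-2t)(1,2).
Applying u(0)=-2, v(0)=-1 gives c_1=3, c_2=-5.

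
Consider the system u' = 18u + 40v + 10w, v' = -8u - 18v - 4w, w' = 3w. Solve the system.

u(t) = 5c_1e^(2t) - 2c_2e^(-2t) + 10c_3e^(3t), v(t) = -2c_1e^(2t) + c_2e^(-2t) - 4c_3e^(3t), w(t) = c_3e^(3t)

Coefficient matrix A = [[18, 40, 10], [-8, -18, -4], [0, 0, 3]].
det(A - λI) = 0 gives eigenvalues λ = 2, -2, 3.
For λ=2: eigenvector (5,-2,0).
For λ=-2: eigenvector (-2,1,0).
For λ=3: eigenvector (10,-4,1).
General solution: c_1e^(2t)(5,-2,0) + c_2e^(-2t)(-2,1,0) + c_3e^(3t)(10,-4,1).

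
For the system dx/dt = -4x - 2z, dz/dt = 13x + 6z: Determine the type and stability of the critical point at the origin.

unstable spiral

A = [[-4,-2],[13,6]]; det(A-λI) = λ^2 - 2λ + 2.
λ = 1 ± i: positive real part.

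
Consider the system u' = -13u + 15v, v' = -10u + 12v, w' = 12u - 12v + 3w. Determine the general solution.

Coefficient matrix A = [[-13, 15, 0], [-10, 12, 0], [12, -12, 3]].
det(A - λI) = 0 gives eigenvalues λ = -3, 2, 3.
For λ=-3: eigenvector (3,2,-2).
For λ=2: eigenvector (1,1,0).
For λ=3: eigenvector (0,0,1).
General solution: K_1e^(-3t)(3,2,-2) + K_2e^(2t)(1,1,0) + K_3e^(3t)(0,0,1).

u(t) = 3K_1e^(-3t) + K_2e^(2t), v(t) = 2K_1e^(-3t) + K_2e^(2t), w(t) = -2K_1e^(-3t) + K_3e^(3t)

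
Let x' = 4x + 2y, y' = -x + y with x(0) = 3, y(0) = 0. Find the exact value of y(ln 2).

A = [[4,2],[-1,1]]; eigenvalues λ = 2, 3.
Eigenvectors: (1,-1) for λ=2, (-2,1) for λ=3.
From the initial condition, c_1 = -3, c_2 = -3.
y(ln 2) = (-3)(2^2)(-1) + (-3)(2^3)(1) = -12.

-12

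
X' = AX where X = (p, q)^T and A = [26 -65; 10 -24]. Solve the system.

p(t) = 2K_1e^(t)sin(5t) + 3K_1e^(t)cos(5t) + 3K_2e^(t)sin(5t) - 2K_2e^(t)cos(5t), q(t) = K_1e^(t)sin(5t) + K_1e^(t)cos(5t) + K_2e^(t)sin(5t) - K_2e^(t)cos(5t)

Coefficient matrix A = [[26, -65], [10, -24]].
Characteristic polynomial det(A - λI) = λ^2 - 2λ + 26 = 0.
Eigenvalues λ = 1 ± 5i (complex conjugate pair).
For λ=1+5i: an eigenvector is (3,1) - i(2,1) = (3 - 2i, 1 - i).
A real fundamental pair from Re and Im of e^((1+5i)t)v: X_1 = e^(t)(cos(5t)·(3,1) + sin(5t)·(2,1)), X_2 = e^(t)(sin(5t)·(3,1) - cos(5t)·(2,1)).
General solution: K_1X_1 + K_2X_2.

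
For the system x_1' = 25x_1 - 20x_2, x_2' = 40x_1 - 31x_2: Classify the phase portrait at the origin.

stable spiral

A = [[25,-20],[40,-31]]; det(A-λI) = λ^2 + 6λ + 25.
λ = -3 ± 4i: negative real part.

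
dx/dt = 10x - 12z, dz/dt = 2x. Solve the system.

Coefficient matrix A = [[10, -12], [2, 0]].
Characteristic polynomial det(A - λI) = λ^2 - 10λ + 24 = 0.
Eigenvalues λ = 4, 6.
For λ=4: (A-λI) row 1 is [6, -12], so an eigenvector is (-2, -1).
For λ=6: (A-λI) row 1 is [4, -12], so an eigenvector is (3, 1).
General solution: C_1e^(4t)(-2,-1) + C_2e^(6t)(3,1).

x(t) = -2C_1e^(4t) + 3C_2e^(6t), z(t) = -C_1e^(4t) + C_2e^(6t)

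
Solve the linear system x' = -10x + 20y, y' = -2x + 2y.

Coefficient matrix A = [[-10, 20], [-2, 2]].
Characteristic polynomial det(A - λI) = λ^2 + 8λ + 20 = 0.
Eigenvalues λ = -4 ± 2i (complex conjugate pair).
For λ=-4+2i: an eigenvector is (3,1) - i(1,0) = (3 - i, 1).
A real fundamental pair from Re and Im of e^((-4+2i)t)v: X_1 = e^(-4t)(cos(2t)·(3,1) + sin(2t)·(1,0)), X_2 = e^(-4t)(sin(2t)·(3,1) - cos(2t)·(1,0)).
General solution: C_1X_1 + C_2X_2.

x(t) = C_1e^(-4t)sin(2t) + 3C_1e^(-4t)cos(2t) + 3C_2e^(-4t)sin(2t) - C_2e^(-4t)cos(2t), y(t) = C_1e^(-4t)cos(2t) + C_2e^(-4t)sin(2t)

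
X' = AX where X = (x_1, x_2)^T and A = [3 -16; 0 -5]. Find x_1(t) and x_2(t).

Coefficient matrix A = [[3, -16], [0, -5]].
Characteristic polynomial det(A - λI) = λ^2 + 2λ - 15 = 0.
Eigenvalues λ = 3, -5.
For λ=3: (A-λI) row 1 is [0, -16], so an eigenvector is (-1, 0).
For λ=-5: (A-λI) row 1 is [8, -16], so an eigenvector is (2, 1).
General solution: K_1e^(3t)(-1,0) + K_2e^(-5t)(2,1).

x_1(t) = -K_1e^(3t) + 2K_2e^(-5t), x_2(t) = K_2e^(-5t)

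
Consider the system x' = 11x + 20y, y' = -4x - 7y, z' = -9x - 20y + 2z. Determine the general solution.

Coefficient matrix A = [[11, 20, 0], [-4, -7, 0], [-9, -20, 2]].
det(A - λI) = 0 gives eigenvalues λ = 2, 1, 3.
For λ=2: eigenvector (0,0,1).
For λ=1: eigenvector (-2,1,2).
For λ=3: eigenvector (5,-2,-5).
General solution: K_1e^(2t)(0,0,1) + K_2e^(t)(-2,1,2) + K_3e^(3t)(5,-2,-5).

x(t) = -2K_2e^(t) + 5K_3e^(3t), y(t) = K_2e^(t) - 2K_3e^(3t), z(t) = K_1e^(2t) + 2K_2e^(t) - 5K_3e^(3t)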